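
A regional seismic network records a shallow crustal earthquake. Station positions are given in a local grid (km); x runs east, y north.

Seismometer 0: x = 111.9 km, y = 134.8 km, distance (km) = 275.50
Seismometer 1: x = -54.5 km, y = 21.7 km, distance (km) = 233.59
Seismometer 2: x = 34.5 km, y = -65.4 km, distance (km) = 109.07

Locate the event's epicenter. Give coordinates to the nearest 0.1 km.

Circle about each station: (x − 111.9)² + (y − 134.8)² = 275.50²; (x + 54.5)² + (y − 21.7)² = 233.59²; (x − 34.5)² + (y + 65.4)² = 109.07².
Subtracting the Seismometer 0 equation from the Seismometer 1 and Seismometer 2 equations removes the quadratic terms:
-332.8 x − 226.2 y = -5915.55
-154.8 x − 400.4 y = 38778.75
Solving the 2×2 system: x ≈ 113.4, y ≈ -140.7 km.

(113.4, -140.7)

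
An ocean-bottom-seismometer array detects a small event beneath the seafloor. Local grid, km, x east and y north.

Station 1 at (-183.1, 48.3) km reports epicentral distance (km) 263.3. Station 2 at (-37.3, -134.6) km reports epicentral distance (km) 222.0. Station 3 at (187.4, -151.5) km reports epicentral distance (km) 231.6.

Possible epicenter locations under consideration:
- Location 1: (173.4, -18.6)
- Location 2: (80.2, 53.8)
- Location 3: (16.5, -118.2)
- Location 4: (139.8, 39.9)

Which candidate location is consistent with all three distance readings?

For each candidate, compare |candidate − station| to the reported distance:
Location 1: residuals Station 1 99.4, Station 2 18.5, Station 3 98.0 → max 99.4 km
Location 2: residuals Station 1 0.1, Station 2 0.0, Station 3 0.0 → max 0.1 km
Location 3: residuals Station 1 3.4, Station 2 165.8, Station 3 57.5 → max 165.8 km
Location 4: residuals Station 1 59.7, Station 2 26.6, Station 3 34.4 → max 59.7 km
Only Location 2 has all residuals ≈ 0.

Location 2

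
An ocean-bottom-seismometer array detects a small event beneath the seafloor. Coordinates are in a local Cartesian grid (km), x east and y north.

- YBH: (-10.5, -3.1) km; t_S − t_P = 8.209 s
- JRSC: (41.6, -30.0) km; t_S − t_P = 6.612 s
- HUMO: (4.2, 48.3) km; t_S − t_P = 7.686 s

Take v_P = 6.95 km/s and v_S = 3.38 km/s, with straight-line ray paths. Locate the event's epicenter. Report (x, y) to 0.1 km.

(40.9, 13.5)

Distance from S−P lag: d = Δt · v_P v_S / (v_P − v_S) = Δt · (6.95·3.38)/(6.95−3.38) ≈ 6.5801·Δt.
So d_YBH = 54.02, d_JRSC = 43.51, d_HUMO = 50.57 km.
Circle about each station: (x + 10.5)² + (y + 3.1)² = 54.02²; (x − 41.6)² + (y + 30.0)² = 43.51²; (x − 4.2)² + (y − 48.3)² = 50.57².
Subtracting pairs of circle equations eliminates x²+y² and gives linear equations (the radical axes):
104.2 x − 53.8 y = 3535.74
29.4 x + 102.8 y = 2591.51
Solving the 2×2 system: x ≈ 40.9, y ≈ 13.5 km.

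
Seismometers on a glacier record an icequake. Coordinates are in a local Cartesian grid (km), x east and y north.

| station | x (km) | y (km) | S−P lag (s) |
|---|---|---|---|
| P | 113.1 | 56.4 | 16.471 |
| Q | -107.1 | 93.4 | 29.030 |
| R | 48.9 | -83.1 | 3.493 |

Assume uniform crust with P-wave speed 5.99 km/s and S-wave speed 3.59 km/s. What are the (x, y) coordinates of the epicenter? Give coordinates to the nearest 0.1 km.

79.9 km east, -87.4 km north

Distance from S−P lag: d = Δt · v_P v_S / (v_P − v_S) = Δt · (5.99·3.59)/(5.99−3.59) ≈ 8.9600·Δt.
So d_P = 147.58, d_Q = 260.11, d_R = 31.30 km.
Circle about each station: (x − 113.1)² + (y − 56.4)² = 147.58²; (x + 107.1)² + (y − 93.4)² = 260.11²; (x − 48.9)² + (y + 83.1)² = 31.30².
Subtracting the P equation from the Q and R equations removes the quadratic terms:
-440.4 x + 74.0 y = -41655.96
-128.4 x − 279.0 y = 14124.42
Solving the 2×2 system: x ≈ 79.9, y ≈ -87.4 km.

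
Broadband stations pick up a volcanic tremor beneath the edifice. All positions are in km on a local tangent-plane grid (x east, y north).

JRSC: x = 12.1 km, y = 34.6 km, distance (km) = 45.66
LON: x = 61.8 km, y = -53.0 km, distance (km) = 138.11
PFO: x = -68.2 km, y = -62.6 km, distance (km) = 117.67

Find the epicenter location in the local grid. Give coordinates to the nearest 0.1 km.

x ≈ -31.2 km, y ≈ 49.1 km

Circle about each station: (x − 12.1)² + (y − 34.6)² = 45.66²; (x − 61.8)² + (y + 53.0)² = 138.11²; (x + 68.2)² + (y + 62.6)² = 117.67².
Subtracting pairs of circle equations eliminates x²+y² and gives linear equations (the radical axes):
99.4 x − 175.2 y = -11704.87
-160.6 x − 194.4 y = -4534.96
Solving the 2×2 system: x ≈ -31.2, y ≈ 49.1 km.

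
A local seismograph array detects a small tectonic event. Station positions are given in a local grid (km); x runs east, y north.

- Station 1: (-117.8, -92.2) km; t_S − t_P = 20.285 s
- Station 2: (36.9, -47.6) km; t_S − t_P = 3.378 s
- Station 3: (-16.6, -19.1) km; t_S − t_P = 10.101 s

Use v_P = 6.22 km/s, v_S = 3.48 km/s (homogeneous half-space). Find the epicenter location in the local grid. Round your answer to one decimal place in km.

Distance from S−P lag: d = Δt · v_P v_S / (v_P − v_S) = Δt · (6.22·3.48)/(6.22−3.48) ≈ 7.8999·Δt.
So d_Station 1 = 160.25, d_Station 2 = 26.69, d_Station 3 = 79.80 km.
Circle about each station: (x + 117.8)² + (y + 92.2)² = 160.25²; (x − 36.9)² + (y + 47.6)² = 26.69²; (x + 16.6)² + (y + 19.1)² = 79.80².
Subtracting pairs of circle equations eliminates x²+y² and gives linear equations (the radical axes):
309.4 x + 89.2 y = 6217.40
202.4 x + 146.2 y = -2425.29
Solving the 2×2 system: x ≈ 41.4, y ≈ -73.9 km.

x ≈ 41.4 km, y ≈ -73.9 km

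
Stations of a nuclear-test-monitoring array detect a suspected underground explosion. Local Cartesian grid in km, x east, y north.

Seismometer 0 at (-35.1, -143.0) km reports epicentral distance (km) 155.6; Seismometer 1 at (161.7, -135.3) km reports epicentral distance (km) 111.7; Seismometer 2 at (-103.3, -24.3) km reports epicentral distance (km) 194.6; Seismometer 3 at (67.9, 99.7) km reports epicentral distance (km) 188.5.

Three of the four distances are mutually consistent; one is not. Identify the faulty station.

Solve using three stations at a time. Using Seismometer 0, Seismometer 1, Seismometer 2 (subtract circle equations pairwise → linear system) gives (x, y) ≈ (89.6, -49.9).
Distances from that point to each station vs reported:
  Seismometer 0: calculated 155.6 vs reported 155.6 → residual 0.0 km
  Seismometer 1: calculated 111.7 vs reported 111.7 → residual 0.0 km
  Seismometer 2: calculated 194.6 vs reported 194.6 → residual 0.0 km
  Seismometer 3: calculated 151.2 vs reported 188.5 → residual 37.3 km
Seismometer 0, Seismometer 1, Seismometer 2 are mutually consistent (residuals ≈ 0); Seismometer 3 is off by 37.3 km.

Seismometer 3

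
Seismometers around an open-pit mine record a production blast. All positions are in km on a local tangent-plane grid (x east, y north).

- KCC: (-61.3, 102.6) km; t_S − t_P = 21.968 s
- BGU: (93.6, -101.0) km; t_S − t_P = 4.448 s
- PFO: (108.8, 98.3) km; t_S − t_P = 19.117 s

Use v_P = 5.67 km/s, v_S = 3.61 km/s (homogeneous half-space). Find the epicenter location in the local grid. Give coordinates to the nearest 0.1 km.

(53.1, -83.3)

Distance from S−P lag: d = Δt · v_P v_S / (v_P − v_S) = Δt · (5.67·3.61)/(5.67−3.61) ≈ 9.9363·Δt.
So d_KCC = 218.28, d_BGU = 44.20, d_PFO = 189.95 km.
Circle about each station: (x + 61.3)² + (y − 102.6)² = 218.28²; (x − 93.6)² + (y + 101.0)² = 44.20²; (x − 108.8)² + (y − 98.3)² = 189.95².
Subtracting the KCC equation from the BGU and PFO equations removes the quadratic terms:
309.8 x − 407.2 y = 50370.03
340.2 x − 8.6 y = 18781.04
Solving the 2×2 system: x ≈ 53.1, y ≈ -83.3 km.
Check against KCC (with the unrounded x, y): √((x + 61.3)²+(y − 102.6)²) = 218.28 ≈ 218.28 km. ✓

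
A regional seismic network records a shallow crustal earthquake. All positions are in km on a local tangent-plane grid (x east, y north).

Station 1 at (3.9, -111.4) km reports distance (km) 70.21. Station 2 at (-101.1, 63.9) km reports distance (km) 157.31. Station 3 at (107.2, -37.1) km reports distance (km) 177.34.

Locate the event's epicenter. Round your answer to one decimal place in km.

Circle about each station: (x − 3.9)² + (y + 111.4)² = 70.21²; (x + 101.1)² + (y − 63.9)² = 157.31²; (x − 107.2)² + (y + 37.1)² = 177.34².
Subtracting the Station 1 equation from the Station 2 and Station 3 equations removes the quadratic terms:
-210.0 x + 350.6 y = -17937.74
206.6 x + 148.6 y = -26076.95
Solving the 2×2 system: x ≈ -62.5, y ≈ -88.6 km.

x ≈ -62.5 km, y ≈ -88.6 km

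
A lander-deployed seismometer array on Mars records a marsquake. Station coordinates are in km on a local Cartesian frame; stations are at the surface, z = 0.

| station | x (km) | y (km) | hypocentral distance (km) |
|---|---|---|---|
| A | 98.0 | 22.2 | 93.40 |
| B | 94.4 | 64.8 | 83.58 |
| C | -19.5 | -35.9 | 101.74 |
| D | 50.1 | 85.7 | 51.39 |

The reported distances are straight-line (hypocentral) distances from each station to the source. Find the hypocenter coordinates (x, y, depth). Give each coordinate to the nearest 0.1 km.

x ≈ 14.6 km, y ≈ 57.0 km, depth ≈ 23.6 km

Each station gives a sphere (x−x_i)² + (y−y_i)² + z² = d_i² (stations at z=0).
Subtracting the A sphere from B and C: z² cancels, leaving linear equations in x and y:
-7.2 x + 85.2 y = 4751.50
-235.0 x − 116.2 y = -10055.25
Solving: x ≈ 14.602, y ≈ 57.003 km (keep extra digits for the depth step; rounded: 14.6, 57.0).
Then from the A sphere: z² = 93.40² − (x − 98.0)² − (y − 22.2)² with x = 14.602, y = 57.003, so z ≈ 23.603 ≈ 23.6 km.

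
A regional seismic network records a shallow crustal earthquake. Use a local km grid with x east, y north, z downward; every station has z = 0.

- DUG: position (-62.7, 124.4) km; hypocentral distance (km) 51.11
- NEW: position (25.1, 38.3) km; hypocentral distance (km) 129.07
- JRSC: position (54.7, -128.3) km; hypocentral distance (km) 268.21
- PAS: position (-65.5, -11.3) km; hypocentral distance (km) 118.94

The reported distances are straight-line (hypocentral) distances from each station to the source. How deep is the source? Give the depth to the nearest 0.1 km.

40.6 km

Each station gives a sphere (x−x_i)² + (y−y_i)² + z² = d_i² (stations at z=0).
Subtracting the DUG sphere from NEW and JRSC: z² cancels, leaving linear equations in x and y:
175.6 x − 172.2 y = -31356.58
234.8 x − 505.4 y = -69278.04
Solving: x ≈ -81.090, y ≈ 99.402 km (keep extra digits for the depth step; rounded: -81.1, 99.4).
Then from the DUG sphere: z² = 51.11² − (x + 62.7)² − (y − 124.4)² with x = -81.090, y = 99.402, so z ≈ 40.610 ≈ 40.6 km.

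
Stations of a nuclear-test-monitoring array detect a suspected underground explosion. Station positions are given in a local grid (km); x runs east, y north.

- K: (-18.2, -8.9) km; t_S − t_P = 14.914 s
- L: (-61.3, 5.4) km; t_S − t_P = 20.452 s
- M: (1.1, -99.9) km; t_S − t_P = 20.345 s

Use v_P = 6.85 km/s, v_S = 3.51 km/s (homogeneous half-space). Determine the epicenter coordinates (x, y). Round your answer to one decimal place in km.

Distance from S−P lag: d = Δt · v_P v_S / (v_P − v_S) = Δt · (6.85·3.51)/(6.85−3.51) ≈ 7.1987·Δt.
So d_K = 107.36, d_L = 147.23, d_M = 146.46 km.
Circle about each station: (x + 18.2)² + (y + 8.9)² = 107.36²; (x + 61.3)² + (y − 5.4)² = 147.23²; (x − 1.1)² + (y + 99.9)² = 146.46².
Subtracting the K equation from the L and M equations removes the quadratic terms:
-86.2 x + 28.6 y = -6774.10
38.6 x − 182.0 y = -353.59
Solving the 2×2 system: x ≈ 85.2, y ≈ 20.0 km.
Check against K (with the unrounded x, y): √((x + 18.2)²+(y + 8.9)²) = 107.39 ≈ 107.36 km. ✓

(85.2, 20.0)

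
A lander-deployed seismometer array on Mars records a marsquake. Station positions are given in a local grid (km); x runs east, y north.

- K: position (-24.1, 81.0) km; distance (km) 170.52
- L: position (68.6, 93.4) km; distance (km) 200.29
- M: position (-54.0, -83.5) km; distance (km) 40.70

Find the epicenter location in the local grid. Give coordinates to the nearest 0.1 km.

(-13.7, -89.2)

Circle about each station: (x + 24.1)² + (y − 81.0)² = 170.52²; (x − 68.6)² + (y − 93.4)² = 200.29²; (x + 54.0)² + (y + 83.5)² = 40.70².
Subtracting pairs of circle equations eliminates x²+y² and gives linear equations (the radical axes):
185.4 x + 24.8 y = -4751.30
-59.8 x − 329.0 y = 30167.02
Solving the 2×2 system: x ≈ -13.7, y ≈ -89.2 km.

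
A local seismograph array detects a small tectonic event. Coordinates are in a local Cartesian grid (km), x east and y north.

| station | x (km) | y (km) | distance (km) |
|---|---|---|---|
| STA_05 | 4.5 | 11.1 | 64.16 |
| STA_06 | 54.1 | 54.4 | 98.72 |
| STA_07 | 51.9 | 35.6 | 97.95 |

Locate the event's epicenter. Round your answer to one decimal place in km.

(-44.6, 52.4)

Circle about each station: (x − 4.5)² + (y − 11.1)² = 64.16²; (x − 54.1)² + (y − 54.4)² = 98.72²; (x − 51.9)² + (y − 35.6)² = 97.95².
Subtracting the STA_05 equation from the STA_06 and STA_07 equations removes the quadratic terms:
99.2 x + 86.6 y = 113.58
94.8 x + 49.0 y = -1660.19
Solving the 2×2 system: x ≈ -44.6, y ≈ 52.4 km.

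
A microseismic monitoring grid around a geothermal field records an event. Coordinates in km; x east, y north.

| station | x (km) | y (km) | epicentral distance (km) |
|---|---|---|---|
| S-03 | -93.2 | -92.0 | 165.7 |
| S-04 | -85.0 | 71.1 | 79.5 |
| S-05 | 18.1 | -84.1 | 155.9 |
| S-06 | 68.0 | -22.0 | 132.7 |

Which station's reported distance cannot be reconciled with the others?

Solve using three stations at a time. Using S-03, S-05, S-06 (subtract circle equations pairwise → linear system) gives (x, y) ≈ (-34.1, 62.9).
Distances from that point to each station vs reported:
  S-03: calculated 165.7 vs reported 165.7 → residual 0.0 km
  S-04: calculated 51.6 vs reported 79.5 → residual 27.9 km
  S-05: calculated 156.0 vs reported 155.9 → residual 0.1 km
  S-06: calculated 132.8 vs reported 132.7 → residual 0.1 km
S-03, S-05, S-06 are mutually consistent (residuals ≈ 0); S-04 is off by 27.9 km.

S-04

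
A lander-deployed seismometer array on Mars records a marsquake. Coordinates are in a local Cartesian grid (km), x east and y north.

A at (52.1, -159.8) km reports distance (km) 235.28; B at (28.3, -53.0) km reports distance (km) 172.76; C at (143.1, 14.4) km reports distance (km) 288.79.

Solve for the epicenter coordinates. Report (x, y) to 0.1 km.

Circle about each station: (x − 52.1)² + (y + 159.8)² = 235.28²; (x − 28.3)² + (y + 53.0)² = 172.76²; (x − 143.1)² + (y − 14.4)² = 288.79².
Subtracting the A equation from the B and C equations removes the quadratic terms:
-47.6 x + 213.6 y = 870.10
182.0 x + 348.4 y = -35608.47
Solving the 2×2 system: x ≈ -142.6, y ≈ -27.7 km.

x ≈ -142.6 km, y ≈ -27.7 km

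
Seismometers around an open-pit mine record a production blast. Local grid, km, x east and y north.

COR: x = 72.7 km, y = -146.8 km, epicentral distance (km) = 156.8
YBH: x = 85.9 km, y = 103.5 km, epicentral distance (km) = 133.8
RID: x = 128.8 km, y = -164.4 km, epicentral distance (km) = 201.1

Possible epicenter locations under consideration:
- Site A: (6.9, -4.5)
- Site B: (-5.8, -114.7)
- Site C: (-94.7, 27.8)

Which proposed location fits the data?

For each candidate, compare |candidate − station| to the reported distance:
Site A: residuals COR 0.0, YBH 0.0, RID 0.0 → max 0.0 km
Site B: residuals COR 72.0, YBH 102.9, RID 57.6 → max 102.9 km
Site C: residuals COR 85.1, YBH 62.0, RID 93.7 → max 93.7 km
Only Site A has all residuals ≈ 0.

Site A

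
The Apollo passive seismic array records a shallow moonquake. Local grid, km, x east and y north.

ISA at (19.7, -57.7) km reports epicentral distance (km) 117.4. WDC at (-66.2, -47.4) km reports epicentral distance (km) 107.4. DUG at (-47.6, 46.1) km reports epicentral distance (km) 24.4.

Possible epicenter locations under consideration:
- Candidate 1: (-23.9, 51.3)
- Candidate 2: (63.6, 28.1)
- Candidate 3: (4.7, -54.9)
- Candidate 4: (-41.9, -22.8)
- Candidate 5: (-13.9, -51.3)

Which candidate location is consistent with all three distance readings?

For each candidate, compare |candidate − station| to the reported distance:
Candidate 1: residuals ISA 0.0, WDC 0.0, DUG 0.1 → max 0.1 km
Candidate 2: residuals ISA 21.0, WDC 42.8, DUG 88.2 → max 88.2 km
Candidate 3: residuals ISA 102.1, WDC 36.1, DUG 89.3 → max 102.1 km
Candidate 4: residuals ISA 46.6, WDC 72.8, DUG 44.7 → max 72.8 km
Candidate 5: residuals ISA 83.2, WDC 55.0, DUG 78.7 → max 83.2 km
Only Candidate 1 has all residuals ≈ 0.

Candidate 1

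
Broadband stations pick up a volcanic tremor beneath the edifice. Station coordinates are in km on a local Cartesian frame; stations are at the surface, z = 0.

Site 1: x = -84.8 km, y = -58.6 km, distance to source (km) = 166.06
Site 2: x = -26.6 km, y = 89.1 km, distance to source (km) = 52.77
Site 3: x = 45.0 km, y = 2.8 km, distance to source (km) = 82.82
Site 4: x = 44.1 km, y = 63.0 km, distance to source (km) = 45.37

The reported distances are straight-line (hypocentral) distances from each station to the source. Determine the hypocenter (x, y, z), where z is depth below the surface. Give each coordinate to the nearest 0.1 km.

x ≈ 12.5 km, y ≈ 72.3 km, depth ≈ 31.2 km

Each station gives a sphere (x−x_i)² + (y−y_i)² + z² = d_i² (stations at z=0).
Subtracting the Site 1 sphere from Site 2 and Site 3: z² cancels, leaving linear equations in x and y:
116.4 x + 295.4 y = 22812.62
259.6 x + 122.8 y = 12124.61
Solving: x ≈ 12.505, y ≈ 72.299 km (keep extra digits for the depth step; rounded: 12.5, 72.3).
Then from the Site 1 sphere: z² = 166.06² − (x + 84.8)² − (y + 58.6)² with x = 12.505, y = 72.299, so z ≈ 31.195 ≈ 31.2 km.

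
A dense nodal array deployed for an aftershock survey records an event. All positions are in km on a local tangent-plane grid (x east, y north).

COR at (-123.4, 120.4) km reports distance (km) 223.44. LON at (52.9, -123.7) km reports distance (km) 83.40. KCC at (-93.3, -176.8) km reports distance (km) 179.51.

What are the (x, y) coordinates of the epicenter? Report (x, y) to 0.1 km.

Circle about each station: (x + 123.4)² + (y − 120.4)² = 223.44²; (x − 52.9)² + (y + 123.7)² = 83.40²; (x + 93.3)² + (y + 176.8)² = 179.51².
Subtracting pairs of circle equations eliminates x²+y² and gives linear equations (the radical axes):
352.6 x − 488.2 y = 31346.25
60.2 x − 594.4 y = 27941.00
Solving the 2×2 system: x ≈ 27.7, y ≈ -44.2 km.

27.7 km east, -44.2 km north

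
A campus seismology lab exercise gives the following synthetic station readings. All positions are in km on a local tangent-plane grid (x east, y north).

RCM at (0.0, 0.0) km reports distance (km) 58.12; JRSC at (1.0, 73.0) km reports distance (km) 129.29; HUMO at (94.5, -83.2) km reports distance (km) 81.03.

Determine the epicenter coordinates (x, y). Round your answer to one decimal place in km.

(18.5, -55.1)

Circle about each station: x² + y² = 58.12²; (x − 1.0)² + (y − 73.0)² = 129.29²; (x − 94.5)² + (y + 83.2)² = 81.03².
Subtracting the RCM equation from the JRSC and HUMO equations removes the quadratic terms:
2.0 x + 146.0 y = -8007.97
189.0 x − 166.4 y = 12664.56
Solving the 2×2 system: x ≈ 18.5, y ≈ -55.1 km.
Check against RCM (with the unrounded x, y): √(x²+y²) = 58.12 ≈ 58.12 km. ✓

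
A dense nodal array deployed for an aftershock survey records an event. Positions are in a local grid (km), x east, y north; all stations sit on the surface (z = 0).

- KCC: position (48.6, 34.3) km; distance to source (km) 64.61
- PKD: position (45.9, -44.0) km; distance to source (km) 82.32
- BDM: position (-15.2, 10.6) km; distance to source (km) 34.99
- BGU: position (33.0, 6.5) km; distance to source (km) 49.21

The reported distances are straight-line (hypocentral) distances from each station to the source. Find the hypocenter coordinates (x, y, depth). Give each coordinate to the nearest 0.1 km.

(-3.1, 13.5, 32.7)

Each station gives a sphere (x−x_i)² + (y−y_i)² + z² = d_i² (stations at z=0).
Subtracting the KCC sphere from PKD and BDM: z² cancels, leaving linear equations in x and y:
-5.4 x − 156.6 y = -2097.77
-127.6 x − 47.4 y = -244.90
Solving: x ≈ -3.097, y ≈ 13.503 km (keep extra digits for the depth step; rounded: -3.1, 13.5).
Then from the KCC sphere: z² = 64.61² − (x − 48.6)² − (y − 34.3)² with x = -3.097, y = 13.503, so z ≈ 32.701 ≈ 32.7 km.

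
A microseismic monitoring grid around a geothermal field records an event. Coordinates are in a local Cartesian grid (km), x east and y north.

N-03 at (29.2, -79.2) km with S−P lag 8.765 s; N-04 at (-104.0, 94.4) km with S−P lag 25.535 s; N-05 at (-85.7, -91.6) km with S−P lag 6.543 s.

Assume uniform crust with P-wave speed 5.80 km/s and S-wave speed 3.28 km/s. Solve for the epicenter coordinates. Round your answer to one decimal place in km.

-36.6 km east, -86.2 km north

Distance from S−P lag: d = Δt · v_P v_S / (v_P − v_S) = Δt · (5.80·3.28)/(5.80−3.28) ≈ 7.5492·Δt.
So d_N-03 = 66.17, d_N-04 = 192.77, d_N-05 = 49.39 km.
Circle about each station: (x − 29.2)² + (y + 79.2)² = 66.17²; (x + 104.0)² + (y − 94.4)² = 192.77²; (x + 85.7)² + (y + 91.6)² = 49.39².
Subtracting pairs of circle equations eliminates x²+y² and gives linear equations (the radical axes):
-266.4 x + 347.2 y = -20179.72
-229.8 x − 24.8 y = 10548.87
Solving the 2×2 system: x ≈ -36.6, y ≈ -86.2 km.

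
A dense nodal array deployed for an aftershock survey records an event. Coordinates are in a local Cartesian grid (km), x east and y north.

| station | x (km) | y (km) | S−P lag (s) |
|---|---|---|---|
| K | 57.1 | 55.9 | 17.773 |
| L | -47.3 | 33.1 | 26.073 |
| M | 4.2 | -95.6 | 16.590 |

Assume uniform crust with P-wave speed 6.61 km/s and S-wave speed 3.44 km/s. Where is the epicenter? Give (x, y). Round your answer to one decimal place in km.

(116.7, -56.8)

Distance from S−P lag: d = Δt · v_P v_S / (v_P − v_S) = Δt · (6.61·3.44)/(6.61−3.44) ≈ 7.1730·Δt.
So d_K = 127.49, d_L = 187.02, d_M = 119.00 km.
Circle about each station: (x − 57.1)² + (y − 55.9)² = 127.49²; (x + 47.3)² + (y − 33.1)² = 187.02²; (x − 4.2)² + (y + 95.6)² = 119.00².
Subtracting pairs of circle equations eliminates x²+y² and gives linear equations (the radical axes):
-208.8 x − 45.6 y = -21775.10
-105.8 x − 303.0 y = 4864.48
Solving the 2×2 system: x ≈ 116.7, y ≈ -56.8 km.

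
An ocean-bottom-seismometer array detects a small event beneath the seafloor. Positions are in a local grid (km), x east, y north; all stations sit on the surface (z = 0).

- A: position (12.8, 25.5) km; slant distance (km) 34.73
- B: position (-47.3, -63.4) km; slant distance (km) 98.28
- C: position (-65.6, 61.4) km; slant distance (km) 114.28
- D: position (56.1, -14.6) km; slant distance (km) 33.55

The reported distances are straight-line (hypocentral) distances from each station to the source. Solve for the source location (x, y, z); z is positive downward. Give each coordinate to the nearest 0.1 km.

Each station gives a sphere (x−x_i)² + (y−y_i)² + z² = d_i² (stations at z=0).
Subtracting the A sphere from B and C: z² cancels, leaving linear equations in x and y:
-120.2 x − 177.8 y = -3010.03
-156.8 x + 71.8 y = -4594.52
Solving: x ≈ 28.295, y ≈ -2.199 km (keep extra digits for the depth step; rounded: 28.3, -2.2).
Then from the A sphere: z² = 34.73² − (x − 12.8)² − (y − 25.5)² with x = 28.295, y = -2.199, so z ≈ 14.101 ≈ 14.1 km.

(28.3, -2.2, 14.1)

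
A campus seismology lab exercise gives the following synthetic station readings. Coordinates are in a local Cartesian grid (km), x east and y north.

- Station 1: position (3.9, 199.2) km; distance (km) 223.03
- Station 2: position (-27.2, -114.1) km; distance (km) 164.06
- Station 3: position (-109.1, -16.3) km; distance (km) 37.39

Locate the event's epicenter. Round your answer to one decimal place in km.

-125.3 km east, 17.4 km north

Circle about each station: (x − 3.9)² + (y − 199.2)² = 223.03²; (x + 27.2)² + (y + 114.1)² = 164.06²; (x + 109.1)² + (y + 16.3)² = 37.39².
Subtracting pairs of circle equations eliminates x²+y² and gives linear equations (the radical axes):
-62.2 x − 626.6 y = -3110.50
-226.0 x − 431.0 y = 20817.02
Solving the 2×2 system: x ≈ -125.3, y ≈ 17.4 km.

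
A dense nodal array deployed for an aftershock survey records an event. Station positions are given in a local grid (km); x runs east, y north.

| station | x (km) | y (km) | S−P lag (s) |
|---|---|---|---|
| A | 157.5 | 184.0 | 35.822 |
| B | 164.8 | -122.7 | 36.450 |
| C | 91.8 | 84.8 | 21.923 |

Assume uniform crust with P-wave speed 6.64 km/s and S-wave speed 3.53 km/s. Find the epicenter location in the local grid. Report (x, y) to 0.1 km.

x ≈ -63.9 km, y ≈ 29.5 km

Distance from S−P lag: d = Δt · v_P v_S / (v_P − v_S) = Δt · (6.64·3.53)/(6.64−3.53) ≈ 7.5367·Δt.
So d_A = 269.98, d_B = 274.71, d_C = 165.23 km.
Circle about each station: (x − 157.5)² + (y − 184.0)² = 269.98²; (x − 164.8)² + (y + 122.7)² = 274.71²; (x − 91.8)² + (y − 84.8)² = 165.23².
Subtracting pairs of circle equations eliminates x²+y² and gives linear equations (the radical axes):
14.6 x − 613.4 y = -19024.30
-131.4 x − 198.4 y = 2544.28
Solving the 2×2 system: x ≈ -63.9, y ≈ 29.5 km.
Check against A (with the unrounded x, y): √((x − 157.5)²+(y − 184.0)²) = 269.98 ≈ 269.98 km. ✓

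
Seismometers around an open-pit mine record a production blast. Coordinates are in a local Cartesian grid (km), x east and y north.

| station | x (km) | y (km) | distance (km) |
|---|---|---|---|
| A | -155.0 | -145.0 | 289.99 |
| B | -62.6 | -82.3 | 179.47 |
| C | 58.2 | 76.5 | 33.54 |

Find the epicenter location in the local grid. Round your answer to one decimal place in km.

x ≈ 65.2 km, y ≈ 43.7 km

Circle about each station: (x + 155.0)² + (y + 145.0)² = 289.99²; (x + 62.6)² + (y + 82.3)² = 179.47²; (x − 58.2)² + (y − 76.5)² = 33.54².
Subtracting pairs of circle equations eliminates x²+y² and gives linear equations (the radical axes):
184.8 x + 125.4 y = 17526.77
426.4 x + 443.0 y = 47158.76
Solving the 2×2 system: x ≈ 65.2, y ≈ 43.7 km.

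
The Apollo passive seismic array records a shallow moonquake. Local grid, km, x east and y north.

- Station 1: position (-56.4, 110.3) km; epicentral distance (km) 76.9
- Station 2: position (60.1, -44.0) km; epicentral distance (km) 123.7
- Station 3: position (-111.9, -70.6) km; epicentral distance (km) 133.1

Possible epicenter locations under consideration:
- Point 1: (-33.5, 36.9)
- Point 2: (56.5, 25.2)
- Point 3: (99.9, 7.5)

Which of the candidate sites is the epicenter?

For each candidate, compare |candidate − station| to the reported distance:
Point 1: residuals Station 1 0.0, Station 2 0.0, Station 3 0.0 → max 0.0 km
Point 2: residuals Station 1 64.5, Station 2 54.4, Station 3 60.6 → max 64.5 km
Point 3: residuals Station 1 110.2, Station 2 58.6, Station 3 92.6 → max 110.2 km
Only Point 1 has all residuals ≈ 0.

Point 1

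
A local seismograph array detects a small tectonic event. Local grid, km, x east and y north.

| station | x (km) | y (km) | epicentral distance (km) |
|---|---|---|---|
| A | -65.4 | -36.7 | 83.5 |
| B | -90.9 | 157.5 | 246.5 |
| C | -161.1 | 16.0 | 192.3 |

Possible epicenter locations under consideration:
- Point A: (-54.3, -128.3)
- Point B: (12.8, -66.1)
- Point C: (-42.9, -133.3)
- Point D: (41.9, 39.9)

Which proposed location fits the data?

For each candidate, compare |candidate − station| to the reported distance:
Point A: residuals A 8.8, B 41.6, C 12.8 → max 41.6 km
Point B: residuals A 0.0, B 0.0, C 0.0 → max 0.0 km
Point C: residuals A 15.7, B 48.2, C 1.9 → max 48.2 km
Point D: residuals A 48.3, B 69.1, C 12.1 → max 69.1 km
Only Point B has all residuals ≈ 0.

Point B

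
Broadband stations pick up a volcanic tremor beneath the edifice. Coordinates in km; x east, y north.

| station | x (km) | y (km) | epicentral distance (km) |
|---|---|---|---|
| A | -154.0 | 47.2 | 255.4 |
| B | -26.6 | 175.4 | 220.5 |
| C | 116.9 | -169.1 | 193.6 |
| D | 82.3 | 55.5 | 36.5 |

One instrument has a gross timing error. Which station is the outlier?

B

Solve using three stations at a time. Using A, C, D (subtract circle equations pairwise → linear system) gives (x, y) ≈ (100.3, 23.8).
Distances from that point to each station vs reported:
  A: calculated 255.4 vs reported 255.4 → residual 0.0 km
  B: calculated 197.7 vs reported 220.5 → residual 22.8 km
  C: calculated 193.6 vs reported 193.6 → residual 0.0 km
  D: calculated 36.5 vs reported 36.5 → residual 0.0 km
A, C, D are mutually consistent (residuals ≈ 0); B is off by 22.8 km.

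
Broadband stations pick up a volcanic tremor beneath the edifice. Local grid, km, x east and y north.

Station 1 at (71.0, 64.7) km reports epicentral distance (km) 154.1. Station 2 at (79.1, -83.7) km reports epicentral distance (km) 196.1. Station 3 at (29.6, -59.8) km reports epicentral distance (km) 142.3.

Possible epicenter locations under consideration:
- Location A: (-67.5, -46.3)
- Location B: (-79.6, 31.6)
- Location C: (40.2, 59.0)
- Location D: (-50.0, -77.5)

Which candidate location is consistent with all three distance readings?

For each candidate, compare |candidate − station| to the reported distance:
Location A: residuals Station 1 23.4, Station 2 44.8, Station 3 44.3 → max 44.8 km
Location B: residuals Station 1 0.1, Station 2 0.1, Station 3 0.1 → max 0.1 km
Location C: residuals Station 1 122.8, Station 2 48.2, Station 3 23.0 → max 122.8 km
Location D: residuals Station 1 32.6, Station 2 66.9, Station 3 60.8 → max 66.9 km
Only Location B has all residuals ≈ 0.

Location B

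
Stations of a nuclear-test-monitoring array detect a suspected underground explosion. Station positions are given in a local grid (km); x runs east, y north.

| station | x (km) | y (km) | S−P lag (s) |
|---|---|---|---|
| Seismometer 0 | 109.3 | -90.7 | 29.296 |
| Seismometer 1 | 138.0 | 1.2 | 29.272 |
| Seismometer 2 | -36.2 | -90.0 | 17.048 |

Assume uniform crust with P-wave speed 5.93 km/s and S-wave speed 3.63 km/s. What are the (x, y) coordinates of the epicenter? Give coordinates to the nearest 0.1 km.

x ≈ -133.7 km, y ≈ 36.3 km

Distance from S−P lag: d = Δt · v_P v_S / (v_P − v_S) = Δt · (5.93·3.63)/(5.93−3.63) ≈ 9.3591·Δt.
So d_Seismometer 0 = 274.18, d_Seismometer 1 = 273.96, d_Seismometer 2 = 159.55 km.
Circle about each station: (x − 109.3)² + (y + 90.7)² = 274.18²; (x − 138.0)² + (y − 1.2)² = 273.96²; (x + 36.2)² + (y + 90.0)² = 159.55².
Subtracting pairs of circle equations eliminates x²+y² and gives linear equations (the radical axes):
57.4 x + 183.8 y = -1006.95
-291.0 x + 1.4 y = 38955.93
Solving the 2×2 system: x ≈ -133.7, y ≈ 36.3 km.
Check against Seismometer 0 (with the unrounded x, y): √((x − 109.3)²+(y + 90.7)²) = 274.17 ≈ 274.18 km. ✓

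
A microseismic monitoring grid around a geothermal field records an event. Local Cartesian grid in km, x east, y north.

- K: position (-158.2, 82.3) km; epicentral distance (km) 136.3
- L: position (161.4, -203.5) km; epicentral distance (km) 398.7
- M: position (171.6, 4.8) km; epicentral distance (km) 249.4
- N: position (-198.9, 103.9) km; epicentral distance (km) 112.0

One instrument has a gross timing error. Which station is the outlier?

N

Solve using three stations at a time. Using K, L, M (subtract circle equations pairwise → linear system) gives (x, y) ≈ (-36.1, 142.8).
Distances from that point to each station vs reported:
  K: calculated 136.3 vs reported 136.3 → residual 0.0 km
  L: calculated 398.7 vs reported 398.7 → residual 0.0 km
  M: calculated 249.4 vs reported 249.4 → residual 0.0 km
  N: calculated 167.4 vs reported 112.0 → residual 55.4 km
K, L, M are mutually consistent (residuals ≈ 0); N is off by 55.4 km.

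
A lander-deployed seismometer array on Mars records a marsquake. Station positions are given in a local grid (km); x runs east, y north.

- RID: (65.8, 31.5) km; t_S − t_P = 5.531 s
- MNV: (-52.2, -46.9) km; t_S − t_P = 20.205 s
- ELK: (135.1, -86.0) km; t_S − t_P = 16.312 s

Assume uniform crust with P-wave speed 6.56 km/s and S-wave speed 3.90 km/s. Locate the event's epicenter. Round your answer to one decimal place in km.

Distance from S−P lag: d = Δt · v_P v_S / (v_P − v_S) = Δt · (6.56·3.90)/(6.56−3.90) ≈ 9.6180·Δt.
So d_RID = 53.20, d_MNV = 194.33, d_ELK = 156.89 km.
Circle about each station: (x − 65.8)² + (y − 31.5)² = 53.20²; (x + 52.2)² + (y + 46.9)² = 194.33²; (x − 135.1)² + (y + 86.0)² = 156.89².
Subtracting the RID equation from the MNV and ELK equations removes the quadratic terms:
-236.0 x − 156.8 y = -35331.35
138.6 x − 235.0 y = -1458.11
Solving the 2×2 system: x ≈ 104.6, y ≈ 67.9 km.

104.6 km east, 67.9 km north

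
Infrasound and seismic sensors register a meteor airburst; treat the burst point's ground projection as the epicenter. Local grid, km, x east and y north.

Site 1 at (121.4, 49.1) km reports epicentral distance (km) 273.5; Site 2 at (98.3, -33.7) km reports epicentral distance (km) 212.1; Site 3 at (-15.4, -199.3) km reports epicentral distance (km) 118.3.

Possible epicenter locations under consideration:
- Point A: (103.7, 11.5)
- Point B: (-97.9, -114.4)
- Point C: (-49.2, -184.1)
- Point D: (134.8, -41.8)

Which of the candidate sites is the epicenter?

Point B

For each candidate, compare |candidate − station| to the reported distance:
Point A: residuals Site 1 231.9, Site 2 166.6, Site 3 123.8 → max 231.9 km
Point B: residuals Site 1 0.0, Site 2 0.0, Site 3 0.1 → max 0.1 km
Point C: residuals Site 1 15.4, Site 2 1.4, Site 3 81.2 → max 81.2 km
Point D: residuals Site 1 181.6, Site 2 174.7, Site 3 99.3 → max 181.6 km
Only Point B has all residuals ≈ 0.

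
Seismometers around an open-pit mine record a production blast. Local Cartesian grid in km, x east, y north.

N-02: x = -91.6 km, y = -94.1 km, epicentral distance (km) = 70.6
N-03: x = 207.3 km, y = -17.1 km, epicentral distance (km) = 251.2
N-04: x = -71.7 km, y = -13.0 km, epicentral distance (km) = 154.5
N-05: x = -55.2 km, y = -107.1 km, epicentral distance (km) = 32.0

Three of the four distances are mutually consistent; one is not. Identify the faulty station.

Solve using three stations at a time. Using N-02, N-03, N-05 (subtract circle equations pairwise → linear system) gives (x, y) ≈ (-24.1, -114.9).
Distances from that point to each station vs reported:
  N-02: calculated 70.6 vs reported 70.6 → residual 0.0 km
  N-03: calculated 251.2 vs reported 251.2 → residual 0.0 km
  N-04: calculated 112.4 vs reported 154.5 → residual 42.1 km
  N-05: calculated 32.1 vs reported 32.0 → residual 0.1 km
N-02, N-03, N-05 are mutually consistent (residuals ≈ 0); N-04 is off by 42.1 km.

N-04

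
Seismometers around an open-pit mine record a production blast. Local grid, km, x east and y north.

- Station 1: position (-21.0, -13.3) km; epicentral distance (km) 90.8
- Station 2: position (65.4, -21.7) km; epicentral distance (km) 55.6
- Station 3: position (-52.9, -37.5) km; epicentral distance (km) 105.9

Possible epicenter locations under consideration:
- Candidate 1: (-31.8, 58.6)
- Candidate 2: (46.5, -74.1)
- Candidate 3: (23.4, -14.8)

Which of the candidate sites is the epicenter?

For each candidate, compare |candidate − station| to the reported distance:
Candidate 1: residuals Station 1 18.1, Station 2 70.5, Station 3 7.5 → max 70.5 km
Candidate 2: residuals Station 1 0.0, Station 2 0.1, Station 3 0.0 → max 0.1 km
Candidate 3: residuals Station 1 46.4, Station 2 13.0, Station 3 26.3 → max 46.4 km
Only Candidate 2 has all residuals ≈ 0.

Candidate 2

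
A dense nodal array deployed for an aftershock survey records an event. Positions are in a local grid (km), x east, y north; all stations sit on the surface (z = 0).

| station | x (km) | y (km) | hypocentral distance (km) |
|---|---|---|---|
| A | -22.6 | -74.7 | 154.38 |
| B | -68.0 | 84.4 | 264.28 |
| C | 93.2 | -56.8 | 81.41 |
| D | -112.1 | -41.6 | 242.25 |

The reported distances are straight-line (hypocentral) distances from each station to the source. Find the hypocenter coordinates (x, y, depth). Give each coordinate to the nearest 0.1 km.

Each station gives a sphere (x−x_i)² + (y−y_i)² + z² = d_i² (stations at z=0).
Subtracting the A sphere from B and C: z² cancels, leaving linear equations in x and y:
-90.8 x + 318.2 y = -40354.22
231.6 x + 35.8 y = 23027.23
Solving: x ≈ 114.002, y ≈ -94.289 km (keep extra digits for the depth step; rounded: 114.0, -94.3).
Then from the A sphere: z² = 154.38² − (x + 22.6)² − (y + 74.7)² with x = 114.002, y = -94.289, so z ≈ 69.205 ≈ 69.2 km.
Check against D (with the unrounded solution): distance 242.26 ≈ 242.25 km. ✓

(114.0, -94.3, 69.2)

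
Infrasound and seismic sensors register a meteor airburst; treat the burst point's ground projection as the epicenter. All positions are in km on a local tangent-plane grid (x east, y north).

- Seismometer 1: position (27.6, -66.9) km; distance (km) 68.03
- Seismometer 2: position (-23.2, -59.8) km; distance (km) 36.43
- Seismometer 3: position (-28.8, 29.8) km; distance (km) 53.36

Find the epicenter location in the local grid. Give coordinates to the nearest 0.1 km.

Circle about each station: (x − 27.6)² + (y + 66.9)² = 68.03²; (x + 23.2)² + (y + 59.8)² = 36.43²; (x + 28.8)² + (y − 29.8)² = 53.36².
Subtracting the Seismometer 1 equation from the Seismometer 2 and Seismometer 3 equations removes the quadratic terms:
-101.6 x + 14.2 y = 2177.85
-112.8 x + 193.4 y = -1739.10
Solving the 2×2 system: x ≈ -24.7, y ≈ -23.4 km.
Check against Seismometer 1 (with the unrounded x, y): √((x − 27.6)²+(y + 66.9)²) = 68.03 ≈ 68.03 km. ✓

(-24.7, -23.4)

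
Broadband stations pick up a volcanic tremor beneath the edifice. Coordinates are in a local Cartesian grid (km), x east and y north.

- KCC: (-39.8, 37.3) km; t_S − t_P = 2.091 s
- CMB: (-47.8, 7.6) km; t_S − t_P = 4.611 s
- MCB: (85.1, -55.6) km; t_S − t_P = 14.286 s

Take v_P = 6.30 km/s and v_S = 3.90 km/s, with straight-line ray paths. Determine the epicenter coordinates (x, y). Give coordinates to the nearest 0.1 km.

Distance from S−P lag: d = Δt · v_P v_S / (v_P − v_S) = Δt · (6.30·3.90)/(6.30−3.90) ≈ 10.2375·Δt.
So d_KCC = 21.41, d_CMB = 47.21, d_MCB = 146.25 km.
Circle about each station: (x + 39.8)² + (y − 37.3)² = 21.41²; (x + 47.8)² + (y − 7.6)² = 47.21²; (x − 85.1)² + (y + 55.6)² = 146.25².
Subtracting pairs of circle equations eliminates x²+y² and gives linear equations (the radical axes):
-16.0 x − 59.4 y = -2403.13
249.8 x − 185.8 y = -13572.63
Solving the 2×2 system: x ≈ -20.2, y ≈ 45.9 km.

x ≈ -20.2 km, y ≈ 45.9 km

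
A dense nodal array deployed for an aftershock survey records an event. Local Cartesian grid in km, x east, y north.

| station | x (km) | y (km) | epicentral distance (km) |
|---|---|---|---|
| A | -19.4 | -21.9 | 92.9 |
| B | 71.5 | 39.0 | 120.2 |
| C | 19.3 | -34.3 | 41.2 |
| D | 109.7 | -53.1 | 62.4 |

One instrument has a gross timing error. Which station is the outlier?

Solve using three stations at a time. Using A, B, D (subtract circle equations pairwise → linear system) gives (x, y) ≈ (53.3, -79.8).
Distances from that point to each station vs reported:
  A: calculated 92.9 vs reported 92.9 → residual 0.0 km
  B: calculated 120.2 vs reported 120.2 → residual 0.0 km
  C: calculated 56.8 vs reported 41.2 → residual 15.6 km
  D: calculated 62.4 vs reported 62.4 → residual 0.0 km
A, B, D are mutually consistent (residuals ≈ 0); C is off by 15.6 km.

C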